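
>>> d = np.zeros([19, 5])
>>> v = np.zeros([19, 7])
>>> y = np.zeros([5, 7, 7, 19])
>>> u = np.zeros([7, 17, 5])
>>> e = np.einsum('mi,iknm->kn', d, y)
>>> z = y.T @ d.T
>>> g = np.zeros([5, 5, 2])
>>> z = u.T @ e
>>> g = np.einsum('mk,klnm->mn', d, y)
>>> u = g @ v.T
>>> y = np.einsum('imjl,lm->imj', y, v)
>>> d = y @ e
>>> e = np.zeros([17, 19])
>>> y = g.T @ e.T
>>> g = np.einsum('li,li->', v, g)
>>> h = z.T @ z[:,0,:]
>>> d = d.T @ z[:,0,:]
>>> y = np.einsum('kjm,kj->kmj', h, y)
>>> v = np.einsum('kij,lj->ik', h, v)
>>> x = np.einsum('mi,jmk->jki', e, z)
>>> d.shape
(7, 7, 7)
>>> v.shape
(17, 7)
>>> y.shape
(7, 7, 17)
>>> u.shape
(19, 19)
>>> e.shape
(17, 19)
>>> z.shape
(5, 17, 7)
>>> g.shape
()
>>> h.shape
(7, 17, 7)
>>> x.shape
(5, 7, 19)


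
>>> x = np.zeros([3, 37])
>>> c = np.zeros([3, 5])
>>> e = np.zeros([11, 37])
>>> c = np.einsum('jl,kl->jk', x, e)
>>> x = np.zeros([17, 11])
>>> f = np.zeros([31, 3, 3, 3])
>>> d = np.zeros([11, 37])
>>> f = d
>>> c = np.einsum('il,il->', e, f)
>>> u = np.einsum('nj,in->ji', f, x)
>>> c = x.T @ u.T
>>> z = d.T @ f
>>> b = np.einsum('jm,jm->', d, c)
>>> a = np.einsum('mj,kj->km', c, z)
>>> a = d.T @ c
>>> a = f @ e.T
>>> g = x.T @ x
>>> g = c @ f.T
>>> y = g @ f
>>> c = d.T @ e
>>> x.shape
(17, 11)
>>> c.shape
(37, 37)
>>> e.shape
(11, 37)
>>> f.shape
(11, 37)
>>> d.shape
(11, 37)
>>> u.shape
(37, 17)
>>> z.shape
(37, 37)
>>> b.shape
()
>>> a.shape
(11, 11)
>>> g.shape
(11, 11)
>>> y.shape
(11, 37)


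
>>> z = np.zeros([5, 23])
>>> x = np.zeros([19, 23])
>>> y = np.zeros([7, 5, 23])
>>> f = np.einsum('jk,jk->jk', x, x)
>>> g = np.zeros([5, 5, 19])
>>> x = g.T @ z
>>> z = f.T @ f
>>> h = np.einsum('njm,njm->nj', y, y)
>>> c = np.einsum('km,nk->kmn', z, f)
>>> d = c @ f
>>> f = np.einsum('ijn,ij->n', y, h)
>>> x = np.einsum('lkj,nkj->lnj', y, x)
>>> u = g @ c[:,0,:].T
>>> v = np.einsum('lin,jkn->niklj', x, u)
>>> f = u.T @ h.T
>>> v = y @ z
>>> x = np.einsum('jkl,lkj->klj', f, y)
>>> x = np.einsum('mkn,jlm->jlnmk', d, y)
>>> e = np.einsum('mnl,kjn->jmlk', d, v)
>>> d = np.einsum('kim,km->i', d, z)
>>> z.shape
(23, 23)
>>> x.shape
(7, 5, 23, 23, 23)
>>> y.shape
(7, 5, 23)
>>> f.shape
(23, 5, 7)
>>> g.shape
(5, 5, 19)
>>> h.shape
(7, 5)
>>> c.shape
(23, 23, 19)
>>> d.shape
(23,)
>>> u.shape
(5, 5, 23)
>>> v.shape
(7, 5, 23)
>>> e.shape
(5, 23, 23, 7)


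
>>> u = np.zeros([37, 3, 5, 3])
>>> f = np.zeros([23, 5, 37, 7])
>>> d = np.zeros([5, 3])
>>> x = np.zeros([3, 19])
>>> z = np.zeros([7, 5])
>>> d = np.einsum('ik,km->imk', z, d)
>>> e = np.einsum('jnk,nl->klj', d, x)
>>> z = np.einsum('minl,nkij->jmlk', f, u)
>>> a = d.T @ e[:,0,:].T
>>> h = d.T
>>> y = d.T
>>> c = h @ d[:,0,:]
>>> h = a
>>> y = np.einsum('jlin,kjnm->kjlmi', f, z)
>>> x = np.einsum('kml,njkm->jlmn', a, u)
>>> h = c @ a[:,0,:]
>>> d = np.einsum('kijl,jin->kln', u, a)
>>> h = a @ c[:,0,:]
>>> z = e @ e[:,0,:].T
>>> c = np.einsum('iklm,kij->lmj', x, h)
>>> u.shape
(37, 3, 5, 3)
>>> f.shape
(23, 5, 37, 7)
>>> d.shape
(37, 3, 5)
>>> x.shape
(3, 5, 3, 37)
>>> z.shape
(5, 19, 5)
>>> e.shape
(5, 19, 7)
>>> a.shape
(5, 3, 5)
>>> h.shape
(5, 3, 5)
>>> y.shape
(3, 23, 5, 3, 37)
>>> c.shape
(3, 37, 5)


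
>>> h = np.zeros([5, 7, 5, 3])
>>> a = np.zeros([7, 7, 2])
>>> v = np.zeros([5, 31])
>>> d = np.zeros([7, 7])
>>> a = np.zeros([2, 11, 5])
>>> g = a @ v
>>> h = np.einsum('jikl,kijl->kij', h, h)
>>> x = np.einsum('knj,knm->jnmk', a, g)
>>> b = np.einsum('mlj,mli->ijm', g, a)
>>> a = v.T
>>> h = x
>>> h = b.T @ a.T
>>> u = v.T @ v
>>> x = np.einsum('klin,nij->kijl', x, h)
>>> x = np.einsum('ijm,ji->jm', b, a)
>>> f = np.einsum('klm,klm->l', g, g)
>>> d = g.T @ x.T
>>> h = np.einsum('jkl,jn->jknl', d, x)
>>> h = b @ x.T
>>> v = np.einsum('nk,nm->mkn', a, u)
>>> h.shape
(5, 31, 31)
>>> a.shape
(31, 5)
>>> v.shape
(31, 5, 31)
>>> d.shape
(31, 11, 31)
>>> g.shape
(2, 11, 31)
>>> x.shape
(31, 2)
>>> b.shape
(5, 31, 2)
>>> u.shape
(31, 31)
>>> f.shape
(11,)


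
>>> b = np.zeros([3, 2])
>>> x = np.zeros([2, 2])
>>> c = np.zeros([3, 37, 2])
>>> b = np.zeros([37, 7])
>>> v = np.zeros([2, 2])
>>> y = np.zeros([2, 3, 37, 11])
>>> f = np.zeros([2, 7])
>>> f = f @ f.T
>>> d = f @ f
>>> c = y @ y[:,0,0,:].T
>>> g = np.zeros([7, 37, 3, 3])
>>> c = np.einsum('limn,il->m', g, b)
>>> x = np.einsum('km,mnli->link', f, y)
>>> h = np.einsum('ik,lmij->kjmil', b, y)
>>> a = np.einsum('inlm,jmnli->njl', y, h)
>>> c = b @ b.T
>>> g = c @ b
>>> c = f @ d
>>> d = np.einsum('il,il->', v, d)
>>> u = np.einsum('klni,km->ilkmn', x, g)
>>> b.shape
(37, 7)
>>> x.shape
(37, 11, 3, 2)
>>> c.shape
(2, 2)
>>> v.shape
(2, 2)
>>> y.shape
(2, 3, 37, 11)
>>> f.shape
(2, 2)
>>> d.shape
()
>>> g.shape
(37, 7)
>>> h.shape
(7, 11, 3, 37, 2)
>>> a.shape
(3, 7, 37)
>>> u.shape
(2, 11, 37, 7, 3)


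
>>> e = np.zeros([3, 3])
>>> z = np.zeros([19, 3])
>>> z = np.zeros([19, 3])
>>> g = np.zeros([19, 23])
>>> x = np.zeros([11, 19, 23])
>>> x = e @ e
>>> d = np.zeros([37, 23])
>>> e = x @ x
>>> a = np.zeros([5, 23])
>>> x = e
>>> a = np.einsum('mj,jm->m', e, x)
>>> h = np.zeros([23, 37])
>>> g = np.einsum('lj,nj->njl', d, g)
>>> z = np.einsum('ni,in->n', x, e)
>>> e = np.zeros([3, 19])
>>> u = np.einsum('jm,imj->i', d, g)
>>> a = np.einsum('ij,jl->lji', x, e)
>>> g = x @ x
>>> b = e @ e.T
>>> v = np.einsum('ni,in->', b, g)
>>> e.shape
(3, 19)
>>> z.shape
(3,)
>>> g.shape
(3, 3)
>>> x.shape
(3, 3)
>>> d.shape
(37, 23)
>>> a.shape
(19, 3, 3)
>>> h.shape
(23, 37)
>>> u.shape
(19,)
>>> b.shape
(3, 3)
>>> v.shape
()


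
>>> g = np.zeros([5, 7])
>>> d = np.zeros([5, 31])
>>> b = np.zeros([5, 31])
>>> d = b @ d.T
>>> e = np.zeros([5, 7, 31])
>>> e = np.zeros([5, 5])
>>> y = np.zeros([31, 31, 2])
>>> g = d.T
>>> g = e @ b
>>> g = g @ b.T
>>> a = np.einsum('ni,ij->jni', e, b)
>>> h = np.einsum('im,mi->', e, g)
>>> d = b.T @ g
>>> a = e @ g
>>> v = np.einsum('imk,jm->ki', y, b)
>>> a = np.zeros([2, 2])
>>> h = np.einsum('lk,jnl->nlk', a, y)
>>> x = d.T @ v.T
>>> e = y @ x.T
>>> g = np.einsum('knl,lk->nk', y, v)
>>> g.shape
(31, 31)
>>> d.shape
(31, 5)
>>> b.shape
(5, 31)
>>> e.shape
(31, 31, 5)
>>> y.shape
(31, 31, 2)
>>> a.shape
(2, 2)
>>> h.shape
(31, 2, 2)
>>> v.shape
(2, 31)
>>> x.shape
(5, 2)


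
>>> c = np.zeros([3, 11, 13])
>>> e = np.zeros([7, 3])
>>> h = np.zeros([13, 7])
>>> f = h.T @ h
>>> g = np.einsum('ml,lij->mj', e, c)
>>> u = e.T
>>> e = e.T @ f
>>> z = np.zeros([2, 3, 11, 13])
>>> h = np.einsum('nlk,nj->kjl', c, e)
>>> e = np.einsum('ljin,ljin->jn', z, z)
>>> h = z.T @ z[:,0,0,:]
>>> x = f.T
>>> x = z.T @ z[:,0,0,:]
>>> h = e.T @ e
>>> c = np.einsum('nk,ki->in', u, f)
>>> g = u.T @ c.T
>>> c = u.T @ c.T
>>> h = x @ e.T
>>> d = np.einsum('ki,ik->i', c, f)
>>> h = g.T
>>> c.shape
(7, 7)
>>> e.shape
(3, 13)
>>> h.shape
(7, 7)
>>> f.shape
(7, 7)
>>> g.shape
(7, 7)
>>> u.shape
(3, 7)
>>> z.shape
(2, 3, 11, 13)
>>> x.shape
(13, 11, 3, 13)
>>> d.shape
(7,)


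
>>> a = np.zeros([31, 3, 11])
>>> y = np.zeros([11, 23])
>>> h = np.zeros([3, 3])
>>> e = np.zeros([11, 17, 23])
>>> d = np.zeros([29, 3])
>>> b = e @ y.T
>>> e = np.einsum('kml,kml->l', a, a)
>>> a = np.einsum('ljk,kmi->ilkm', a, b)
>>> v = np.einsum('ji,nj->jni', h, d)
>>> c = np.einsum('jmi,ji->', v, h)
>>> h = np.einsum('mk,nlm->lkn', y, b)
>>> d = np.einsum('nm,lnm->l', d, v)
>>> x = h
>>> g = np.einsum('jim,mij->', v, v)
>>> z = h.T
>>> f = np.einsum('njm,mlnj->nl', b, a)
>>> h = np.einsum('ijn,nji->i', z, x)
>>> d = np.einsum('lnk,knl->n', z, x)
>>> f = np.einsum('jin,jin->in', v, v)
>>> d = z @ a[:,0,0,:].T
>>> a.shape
(11, 31, 11, 17)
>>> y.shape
(11, 23)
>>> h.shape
(11,)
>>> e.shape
(11,)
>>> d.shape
(11, 23, 11)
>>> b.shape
(11, 17, 11)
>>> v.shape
(3, 29, 3)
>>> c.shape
()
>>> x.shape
(17, 23, 11)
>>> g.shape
()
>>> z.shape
(11, 23, 17)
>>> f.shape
(29, 3)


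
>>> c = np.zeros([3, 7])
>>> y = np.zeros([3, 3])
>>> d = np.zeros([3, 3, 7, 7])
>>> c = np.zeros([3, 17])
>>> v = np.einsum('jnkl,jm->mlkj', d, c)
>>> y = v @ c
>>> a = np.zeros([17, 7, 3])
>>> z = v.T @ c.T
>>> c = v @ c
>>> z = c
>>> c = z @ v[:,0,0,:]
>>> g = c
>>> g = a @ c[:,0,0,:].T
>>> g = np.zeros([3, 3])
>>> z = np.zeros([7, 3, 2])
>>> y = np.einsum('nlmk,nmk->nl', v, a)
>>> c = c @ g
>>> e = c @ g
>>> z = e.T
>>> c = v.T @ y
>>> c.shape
(3, 7, 7, 7)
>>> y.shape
(17, 7)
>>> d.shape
(3, 3, 7, 7)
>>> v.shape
(17, 7, 7, 3)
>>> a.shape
(17, 7, 3)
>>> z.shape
(3, 7, 7, 17)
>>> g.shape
(3, 3)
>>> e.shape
(17, 7, 7, 3)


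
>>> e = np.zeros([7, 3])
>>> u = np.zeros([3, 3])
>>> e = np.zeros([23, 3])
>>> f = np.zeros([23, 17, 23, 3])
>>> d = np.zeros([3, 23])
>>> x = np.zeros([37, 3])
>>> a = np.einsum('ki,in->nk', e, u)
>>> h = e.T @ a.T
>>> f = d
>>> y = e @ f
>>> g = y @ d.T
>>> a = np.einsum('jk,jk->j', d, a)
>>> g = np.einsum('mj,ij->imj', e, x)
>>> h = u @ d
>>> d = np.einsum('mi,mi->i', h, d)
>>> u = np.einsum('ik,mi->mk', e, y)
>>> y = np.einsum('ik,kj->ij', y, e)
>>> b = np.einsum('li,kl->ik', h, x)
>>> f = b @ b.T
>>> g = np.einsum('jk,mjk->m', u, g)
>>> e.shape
(23, 3)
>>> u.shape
(23, 3)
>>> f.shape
(23, 23)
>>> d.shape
(23,)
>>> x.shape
(37, 3)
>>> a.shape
(3,)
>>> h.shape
(3, 23)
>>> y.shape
(23, 3)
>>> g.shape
(37,)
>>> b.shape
(23, 37)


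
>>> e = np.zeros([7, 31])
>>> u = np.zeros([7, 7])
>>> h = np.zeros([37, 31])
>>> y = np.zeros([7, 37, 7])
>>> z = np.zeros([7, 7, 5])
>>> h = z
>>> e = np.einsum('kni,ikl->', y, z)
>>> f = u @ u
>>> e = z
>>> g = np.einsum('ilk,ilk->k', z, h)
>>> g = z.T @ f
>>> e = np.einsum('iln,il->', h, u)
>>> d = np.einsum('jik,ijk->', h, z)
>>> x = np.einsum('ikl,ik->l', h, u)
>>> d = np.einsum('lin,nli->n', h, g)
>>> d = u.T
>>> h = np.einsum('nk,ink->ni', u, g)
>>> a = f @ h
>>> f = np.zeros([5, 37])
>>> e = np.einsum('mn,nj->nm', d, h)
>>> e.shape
(7, 7)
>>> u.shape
(7, 7)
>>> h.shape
(7, 5)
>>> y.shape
(7, 37, 7)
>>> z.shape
(7, 7, 5)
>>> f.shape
(5, 37)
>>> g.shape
(5, 7, 7)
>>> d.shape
(7, 7)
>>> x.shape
(5,)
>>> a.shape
(7, 5)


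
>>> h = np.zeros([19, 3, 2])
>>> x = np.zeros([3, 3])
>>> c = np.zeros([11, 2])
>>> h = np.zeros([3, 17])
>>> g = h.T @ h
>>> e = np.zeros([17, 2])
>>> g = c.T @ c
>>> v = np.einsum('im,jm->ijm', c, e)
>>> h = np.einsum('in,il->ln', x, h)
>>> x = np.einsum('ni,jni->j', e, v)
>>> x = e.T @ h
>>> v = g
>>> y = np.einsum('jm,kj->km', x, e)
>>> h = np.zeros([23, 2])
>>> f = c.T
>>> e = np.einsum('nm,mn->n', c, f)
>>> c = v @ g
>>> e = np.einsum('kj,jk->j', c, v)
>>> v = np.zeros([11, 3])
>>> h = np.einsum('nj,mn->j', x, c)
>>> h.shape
(3,)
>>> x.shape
(2, 3)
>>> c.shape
(2, 2)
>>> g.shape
(2, 2)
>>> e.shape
(2,)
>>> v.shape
(11, 3)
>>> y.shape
(17, 3)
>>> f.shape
(2, 11)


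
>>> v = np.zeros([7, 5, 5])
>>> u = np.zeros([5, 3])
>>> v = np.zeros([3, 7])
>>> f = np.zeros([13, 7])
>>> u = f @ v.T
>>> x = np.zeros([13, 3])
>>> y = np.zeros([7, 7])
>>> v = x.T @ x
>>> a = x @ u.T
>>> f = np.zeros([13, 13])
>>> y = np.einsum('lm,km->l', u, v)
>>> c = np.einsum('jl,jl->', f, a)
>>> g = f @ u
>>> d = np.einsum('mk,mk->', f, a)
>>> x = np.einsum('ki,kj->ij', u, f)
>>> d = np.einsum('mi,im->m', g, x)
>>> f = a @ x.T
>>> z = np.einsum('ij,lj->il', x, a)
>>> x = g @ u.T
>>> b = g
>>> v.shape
(3, 3)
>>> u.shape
(13, 3)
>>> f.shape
(13, 3)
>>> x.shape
(13, 13)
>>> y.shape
(13,)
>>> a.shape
(13, 13)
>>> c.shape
()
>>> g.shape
(13, 3)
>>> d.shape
(13,)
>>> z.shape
(3, 13)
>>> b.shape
(13, 3)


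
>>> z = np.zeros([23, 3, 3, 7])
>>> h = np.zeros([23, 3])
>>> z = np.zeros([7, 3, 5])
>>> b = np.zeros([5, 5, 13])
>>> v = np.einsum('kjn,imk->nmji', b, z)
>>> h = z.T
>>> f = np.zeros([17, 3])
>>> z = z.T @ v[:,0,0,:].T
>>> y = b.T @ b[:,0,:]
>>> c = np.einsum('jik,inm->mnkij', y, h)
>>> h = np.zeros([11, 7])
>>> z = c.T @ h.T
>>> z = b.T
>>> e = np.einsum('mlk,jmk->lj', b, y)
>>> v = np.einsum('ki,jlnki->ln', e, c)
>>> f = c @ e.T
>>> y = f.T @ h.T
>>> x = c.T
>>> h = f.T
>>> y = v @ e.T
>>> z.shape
(13, 5, 5)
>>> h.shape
(5, 5, 13, 3, 7)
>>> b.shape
(5, 5, 13)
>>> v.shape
(3, 13)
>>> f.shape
(7, 3, 13, 5, 5)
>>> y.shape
(3, 5)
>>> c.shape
(7, 3, 13, 5, 13)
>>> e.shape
(5, 13)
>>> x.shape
(13, 5, 13, 3, 7)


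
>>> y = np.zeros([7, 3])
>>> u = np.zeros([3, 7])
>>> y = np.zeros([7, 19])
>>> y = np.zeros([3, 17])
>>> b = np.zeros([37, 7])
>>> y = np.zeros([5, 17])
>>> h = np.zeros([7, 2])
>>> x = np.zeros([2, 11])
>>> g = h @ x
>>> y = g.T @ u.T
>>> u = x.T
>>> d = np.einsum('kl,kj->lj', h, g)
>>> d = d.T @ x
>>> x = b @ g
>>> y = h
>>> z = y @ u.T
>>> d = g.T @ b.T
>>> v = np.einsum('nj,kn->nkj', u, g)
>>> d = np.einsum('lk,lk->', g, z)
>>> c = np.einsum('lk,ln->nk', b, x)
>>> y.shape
(7, 2)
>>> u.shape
(11, 2)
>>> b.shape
(37, 7)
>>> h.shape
(7, 2)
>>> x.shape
(37, 11)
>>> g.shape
(7, 11)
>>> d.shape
()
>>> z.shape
(7, 11)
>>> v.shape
(11, 7, 2)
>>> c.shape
(11, 7)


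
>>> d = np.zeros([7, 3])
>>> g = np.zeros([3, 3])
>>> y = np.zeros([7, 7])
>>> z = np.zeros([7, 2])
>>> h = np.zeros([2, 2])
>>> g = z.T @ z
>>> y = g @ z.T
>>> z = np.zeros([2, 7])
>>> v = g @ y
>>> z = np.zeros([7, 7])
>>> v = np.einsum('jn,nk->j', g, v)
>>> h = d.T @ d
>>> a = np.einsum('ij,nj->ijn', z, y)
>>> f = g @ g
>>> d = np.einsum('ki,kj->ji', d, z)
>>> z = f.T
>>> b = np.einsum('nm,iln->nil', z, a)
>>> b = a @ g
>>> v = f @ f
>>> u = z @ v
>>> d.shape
(7, 3)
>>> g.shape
(2, 2)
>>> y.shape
(2, 7)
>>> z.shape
(2, 2)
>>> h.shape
(3, 3)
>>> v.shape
(2, 2)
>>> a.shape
(7, 7, 2)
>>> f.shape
(2, 2)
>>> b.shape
(7, 7, 2)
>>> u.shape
(2, 2)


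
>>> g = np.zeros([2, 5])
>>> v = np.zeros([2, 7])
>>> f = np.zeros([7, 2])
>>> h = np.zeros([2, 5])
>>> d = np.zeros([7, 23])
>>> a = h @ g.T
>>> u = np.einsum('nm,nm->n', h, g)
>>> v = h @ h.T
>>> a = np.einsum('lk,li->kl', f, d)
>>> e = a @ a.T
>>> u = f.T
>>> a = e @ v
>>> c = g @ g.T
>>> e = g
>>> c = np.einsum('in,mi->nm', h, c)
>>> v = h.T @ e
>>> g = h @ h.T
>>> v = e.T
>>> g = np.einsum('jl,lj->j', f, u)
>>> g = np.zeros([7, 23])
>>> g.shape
(7, 23)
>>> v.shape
(5, 2)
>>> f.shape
(7, 2)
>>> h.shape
(2, 5)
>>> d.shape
(7, 23)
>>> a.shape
(2, 2)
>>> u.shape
(2, 7)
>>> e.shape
(2, 5)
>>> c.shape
(5, 2)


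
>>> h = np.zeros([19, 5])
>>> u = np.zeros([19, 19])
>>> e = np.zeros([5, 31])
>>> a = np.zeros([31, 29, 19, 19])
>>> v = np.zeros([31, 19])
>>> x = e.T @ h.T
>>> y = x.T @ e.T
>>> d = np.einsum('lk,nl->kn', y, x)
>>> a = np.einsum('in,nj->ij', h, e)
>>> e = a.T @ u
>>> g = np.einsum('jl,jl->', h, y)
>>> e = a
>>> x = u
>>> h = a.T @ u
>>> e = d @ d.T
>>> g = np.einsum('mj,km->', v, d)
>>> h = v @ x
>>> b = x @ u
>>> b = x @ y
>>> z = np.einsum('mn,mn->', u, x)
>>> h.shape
(31, 19)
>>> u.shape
(19, 19)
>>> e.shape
(5, 5)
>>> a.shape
(19, 31)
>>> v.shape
(31, 19)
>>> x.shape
(19, 19)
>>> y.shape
(19, 5)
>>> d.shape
(5, 31)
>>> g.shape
()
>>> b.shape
(19, 5)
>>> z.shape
()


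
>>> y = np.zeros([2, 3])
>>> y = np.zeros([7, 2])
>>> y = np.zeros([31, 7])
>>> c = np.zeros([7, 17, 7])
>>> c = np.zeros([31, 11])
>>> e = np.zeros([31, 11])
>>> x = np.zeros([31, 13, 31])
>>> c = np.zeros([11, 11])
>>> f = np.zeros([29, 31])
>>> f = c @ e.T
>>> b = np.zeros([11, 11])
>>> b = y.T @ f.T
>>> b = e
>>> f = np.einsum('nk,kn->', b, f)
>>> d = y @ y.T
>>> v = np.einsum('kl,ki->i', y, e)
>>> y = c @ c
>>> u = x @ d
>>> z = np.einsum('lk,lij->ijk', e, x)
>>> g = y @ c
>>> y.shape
(11, 11)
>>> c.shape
(11, 11)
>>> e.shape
(31, 11)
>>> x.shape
(31, 13, 31)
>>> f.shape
()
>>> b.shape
(31, 11)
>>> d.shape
(31, 31)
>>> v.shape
(11,)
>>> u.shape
(31, 13, 31)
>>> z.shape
(13, 31, 11)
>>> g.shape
(11, 11)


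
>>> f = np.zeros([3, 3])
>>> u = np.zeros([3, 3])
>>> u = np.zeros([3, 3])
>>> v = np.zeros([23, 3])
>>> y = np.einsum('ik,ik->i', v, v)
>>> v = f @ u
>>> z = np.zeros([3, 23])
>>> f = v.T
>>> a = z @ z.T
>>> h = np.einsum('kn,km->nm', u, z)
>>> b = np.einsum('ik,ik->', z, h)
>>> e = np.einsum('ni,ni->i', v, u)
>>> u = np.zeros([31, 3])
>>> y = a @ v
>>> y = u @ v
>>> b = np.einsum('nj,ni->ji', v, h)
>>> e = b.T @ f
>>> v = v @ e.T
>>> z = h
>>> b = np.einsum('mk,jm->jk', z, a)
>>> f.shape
(3, 3)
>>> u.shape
(31, 3)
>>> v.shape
(3, 23)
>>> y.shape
(31, 3)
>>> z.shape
(3, 23)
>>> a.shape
(3, 3)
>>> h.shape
(3, 23)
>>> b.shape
(3, 23)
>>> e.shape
(23, 3)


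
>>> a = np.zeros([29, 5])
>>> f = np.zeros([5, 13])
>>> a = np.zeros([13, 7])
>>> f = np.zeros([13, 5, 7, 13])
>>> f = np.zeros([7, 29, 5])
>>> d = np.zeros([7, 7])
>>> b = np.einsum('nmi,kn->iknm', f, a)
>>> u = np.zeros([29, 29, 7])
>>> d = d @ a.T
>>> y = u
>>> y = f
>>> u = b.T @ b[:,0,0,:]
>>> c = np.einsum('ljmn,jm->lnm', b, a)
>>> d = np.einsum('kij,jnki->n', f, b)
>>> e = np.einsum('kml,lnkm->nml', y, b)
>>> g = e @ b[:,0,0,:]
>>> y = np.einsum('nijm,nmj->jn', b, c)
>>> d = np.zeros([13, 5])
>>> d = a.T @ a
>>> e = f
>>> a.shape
(13, 7)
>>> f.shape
(7, 29, 5)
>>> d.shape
(7, 7)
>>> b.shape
(5, 13, 7, 29)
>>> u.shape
(29, 7, 13, 29)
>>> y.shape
(7, 5)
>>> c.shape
(5, 29, 7)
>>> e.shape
(7, 29, 5)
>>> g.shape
(13, 29, 29)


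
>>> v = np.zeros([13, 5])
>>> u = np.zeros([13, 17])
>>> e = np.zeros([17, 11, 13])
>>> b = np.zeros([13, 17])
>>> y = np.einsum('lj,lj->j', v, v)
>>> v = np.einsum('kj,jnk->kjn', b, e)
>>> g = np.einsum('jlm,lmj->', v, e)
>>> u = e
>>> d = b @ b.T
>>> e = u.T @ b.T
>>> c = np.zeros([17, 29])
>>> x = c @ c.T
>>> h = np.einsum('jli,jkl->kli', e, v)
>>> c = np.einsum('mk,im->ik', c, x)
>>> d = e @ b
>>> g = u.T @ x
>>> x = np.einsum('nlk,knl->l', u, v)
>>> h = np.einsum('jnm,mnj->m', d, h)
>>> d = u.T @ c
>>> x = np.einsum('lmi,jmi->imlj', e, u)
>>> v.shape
(13, 17, 11)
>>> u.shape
(17, 11, 13)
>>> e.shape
(13, 11, 13)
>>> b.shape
(13, 17)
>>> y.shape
(5,)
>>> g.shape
(13, 11, 17)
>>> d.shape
(13, 11, 29)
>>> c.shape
(17, 29)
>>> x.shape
(13, 11, 13, 17)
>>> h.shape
(17,)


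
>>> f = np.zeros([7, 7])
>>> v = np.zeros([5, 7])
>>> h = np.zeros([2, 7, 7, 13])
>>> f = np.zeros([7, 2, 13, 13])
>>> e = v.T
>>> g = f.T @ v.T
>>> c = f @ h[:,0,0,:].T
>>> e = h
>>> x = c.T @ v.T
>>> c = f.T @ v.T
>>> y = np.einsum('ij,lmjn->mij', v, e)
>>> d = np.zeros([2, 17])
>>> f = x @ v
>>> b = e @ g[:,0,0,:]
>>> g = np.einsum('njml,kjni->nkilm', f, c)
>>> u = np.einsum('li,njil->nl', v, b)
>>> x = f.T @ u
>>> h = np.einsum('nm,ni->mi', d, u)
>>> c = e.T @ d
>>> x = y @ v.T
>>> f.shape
(2, 13, 2, 7)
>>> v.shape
(5, 7)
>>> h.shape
(17, 5)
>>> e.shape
(2, 7, 7, 13)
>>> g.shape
(2, 13, 5, 7, 2)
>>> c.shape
(13, 7, 7, 17)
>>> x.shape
(7, 5, 5)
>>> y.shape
(7, 5, 7)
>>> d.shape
(2, 17)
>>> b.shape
(2, 7, 7, 5)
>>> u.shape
(2, 5)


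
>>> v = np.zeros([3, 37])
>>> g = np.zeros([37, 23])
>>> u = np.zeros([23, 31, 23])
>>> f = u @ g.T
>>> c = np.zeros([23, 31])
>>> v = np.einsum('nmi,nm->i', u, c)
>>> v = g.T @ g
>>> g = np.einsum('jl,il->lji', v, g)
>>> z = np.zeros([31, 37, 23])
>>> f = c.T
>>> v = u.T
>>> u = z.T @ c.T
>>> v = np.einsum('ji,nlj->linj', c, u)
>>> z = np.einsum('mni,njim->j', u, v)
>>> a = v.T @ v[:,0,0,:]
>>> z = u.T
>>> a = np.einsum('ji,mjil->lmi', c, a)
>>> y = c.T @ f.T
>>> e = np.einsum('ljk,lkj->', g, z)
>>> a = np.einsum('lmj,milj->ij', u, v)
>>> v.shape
(37, 31, 23, 23)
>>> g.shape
(23, 23, 37)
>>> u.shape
(23, 37, 23)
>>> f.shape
(31, 23)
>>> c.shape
(23, 31)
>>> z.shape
(23, 37, 23)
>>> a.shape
(31, 23)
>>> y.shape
(31, 31)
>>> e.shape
()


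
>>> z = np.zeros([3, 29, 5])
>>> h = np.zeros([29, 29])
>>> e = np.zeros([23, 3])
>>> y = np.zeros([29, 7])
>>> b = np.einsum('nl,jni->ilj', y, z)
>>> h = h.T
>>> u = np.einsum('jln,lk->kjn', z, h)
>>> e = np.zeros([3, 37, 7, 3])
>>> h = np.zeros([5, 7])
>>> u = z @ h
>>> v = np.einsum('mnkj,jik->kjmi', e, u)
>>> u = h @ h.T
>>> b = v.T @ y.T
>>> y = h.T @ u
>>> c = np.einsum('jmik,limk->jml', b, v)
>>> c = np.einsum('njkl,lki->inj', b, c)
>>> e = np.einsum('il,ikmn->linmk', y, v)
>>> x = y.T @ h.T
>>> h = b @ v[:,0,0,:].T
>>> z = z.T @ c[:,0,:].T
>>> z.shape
(5, 29, 7)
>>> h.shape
(29, 3, 3, 7)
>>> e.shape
(5, 7, 29, 3, 3)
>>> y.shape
(7, 5)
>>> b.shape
(29, 3, 3, 29)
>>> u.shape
(5, 5)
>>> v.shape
(7, 3, 3, 29)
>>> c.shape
(7, 29, 3)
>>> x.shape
(5, 5)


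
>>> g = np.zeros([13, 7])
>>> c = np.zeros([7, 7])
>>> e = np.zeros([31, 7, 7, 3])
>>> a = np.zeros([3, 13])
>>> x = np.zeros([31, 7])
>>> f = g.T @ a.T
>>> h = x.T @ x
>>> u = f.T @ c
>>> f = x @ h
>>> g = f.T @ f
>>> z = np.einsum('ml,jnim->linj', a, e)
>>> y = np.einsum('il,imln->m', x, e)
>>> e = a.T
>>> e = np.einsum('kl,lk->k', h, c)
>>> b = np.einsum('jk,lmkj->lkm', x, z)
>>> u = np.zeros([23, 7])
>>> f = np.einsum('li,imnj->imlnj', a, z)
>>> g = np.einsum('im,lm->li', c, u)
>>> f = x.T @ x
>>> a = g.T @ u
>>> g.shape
(23, 7)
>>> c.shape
(7, 7)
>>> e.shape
(7,)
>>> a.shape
(7, 7)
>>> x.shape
(31, 7)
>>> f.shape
(7, 7)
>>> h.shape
(7, 7)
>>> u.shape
(23, 7)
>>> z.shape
(13, 7, 7, 31)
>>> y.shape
(7,)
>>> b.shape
(13, 7, 7)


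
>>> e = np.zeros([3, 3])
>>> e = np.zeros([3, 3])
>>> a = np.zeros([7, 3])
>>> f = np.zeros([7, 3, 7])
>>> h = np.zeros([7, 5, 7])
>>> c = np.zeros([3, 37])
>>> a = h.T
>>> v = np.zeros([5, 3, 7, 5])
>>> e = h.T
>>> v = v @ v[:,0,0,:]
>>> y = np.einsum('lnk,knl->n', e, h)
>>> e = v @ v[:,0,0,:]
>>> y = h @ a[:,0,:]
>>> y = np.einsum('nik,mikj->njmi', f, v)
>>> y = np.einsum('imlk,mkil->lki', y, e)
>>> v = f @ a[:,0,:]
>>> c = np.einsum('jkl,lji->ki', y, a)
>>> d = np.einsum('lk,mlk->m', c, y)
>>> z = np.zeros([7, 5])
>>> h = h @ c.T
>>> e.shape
(5, 3, 7, 5)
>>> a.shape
(7, 5, 7)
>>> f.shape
(7, 3, 7)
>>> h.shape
(7, 5, 3)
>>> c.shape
(3, 7)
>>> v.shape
(7, 3, 7)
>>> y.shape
(5, 3, 7)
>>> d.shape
(5,)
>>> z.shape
(7, 5)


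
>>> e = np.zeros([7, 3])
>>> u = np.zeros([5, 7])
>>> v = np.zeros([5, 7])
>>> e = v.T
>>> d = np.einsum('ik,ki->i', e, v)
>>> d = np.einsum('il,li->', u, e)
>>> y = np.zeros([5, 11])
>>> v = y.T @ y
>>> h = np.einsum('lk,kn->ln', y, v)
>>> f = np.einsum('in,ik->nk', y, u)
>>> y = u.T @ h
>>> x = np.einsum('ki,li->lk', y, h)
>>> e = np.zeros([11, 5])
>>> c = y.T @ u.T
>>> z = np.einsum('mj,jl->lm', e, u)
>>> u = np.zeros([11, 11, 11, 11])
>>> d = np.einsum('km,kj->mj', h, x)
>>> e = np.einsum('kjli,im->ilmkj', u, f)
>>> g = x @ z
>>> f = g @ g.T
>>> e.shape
(11, 11, 7, 11, 11)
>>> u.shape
(11, 11, 11, 11)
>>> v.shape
(11, 11)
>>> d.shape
(11, 7)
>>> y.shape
(7, 11)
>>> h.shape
(5, 11)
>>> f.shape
(5, 5)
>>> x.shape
(5, 7)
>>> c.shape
(11, 5)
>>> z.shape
(7, 11)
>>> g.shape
(5, 11)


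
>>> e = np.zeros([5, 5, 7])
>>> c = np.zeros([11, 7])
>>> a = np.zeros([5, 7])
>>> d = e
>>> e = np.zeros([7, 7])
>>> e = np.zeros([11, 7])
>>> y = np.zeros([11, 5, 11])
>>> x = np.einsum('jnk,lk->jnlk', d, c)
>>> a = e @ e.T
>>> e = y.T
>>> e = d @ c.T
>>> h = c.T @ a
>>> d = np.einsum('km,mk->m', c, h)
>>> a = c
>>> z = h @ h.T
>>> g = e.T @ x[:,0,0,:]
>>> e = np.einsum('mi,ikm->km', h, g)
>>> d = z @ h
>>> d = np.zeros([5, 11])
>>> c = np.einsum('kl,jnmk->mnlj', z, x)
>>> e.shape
(5, 7)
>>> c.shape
(11, 5, 7, 5)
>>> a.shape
(11, 7)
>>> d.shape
(5, 11)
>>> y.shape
(11, 5, 11)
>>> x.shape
(5, 5, 11, 7)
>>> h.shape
(7, 11)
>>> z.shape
(7, 7)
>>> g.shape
(11, 5, 7)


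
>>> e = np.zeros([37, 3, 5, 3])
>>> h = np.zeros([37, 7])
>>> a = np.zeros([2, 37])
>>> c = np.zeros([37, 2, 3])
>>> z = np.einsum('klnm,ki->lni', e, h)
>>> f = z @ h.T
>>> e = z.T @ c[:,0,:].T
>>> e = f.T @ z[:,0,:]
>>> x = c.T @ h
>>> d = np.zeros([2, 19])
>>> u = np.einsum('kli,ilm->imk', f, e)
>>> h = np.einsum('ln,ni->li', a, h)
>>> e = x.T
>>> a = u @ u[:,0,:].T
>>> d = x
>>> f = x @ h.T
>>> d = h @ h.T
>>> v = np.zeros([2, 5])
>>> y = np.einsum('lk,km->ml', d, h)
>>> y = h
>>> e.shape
(7, 2, 3)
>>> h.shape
(2, 7)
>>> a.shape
(37, 7, 37)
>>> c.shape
(37, 2, 3)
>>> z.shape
(3, 5, 7)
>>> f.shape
(3, 2, 2)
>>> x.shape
(3, 2, 7)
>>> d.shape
(2, 2)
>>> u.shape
(37, 7, 3)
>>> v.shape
(2, 5)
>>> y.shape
(2, 7)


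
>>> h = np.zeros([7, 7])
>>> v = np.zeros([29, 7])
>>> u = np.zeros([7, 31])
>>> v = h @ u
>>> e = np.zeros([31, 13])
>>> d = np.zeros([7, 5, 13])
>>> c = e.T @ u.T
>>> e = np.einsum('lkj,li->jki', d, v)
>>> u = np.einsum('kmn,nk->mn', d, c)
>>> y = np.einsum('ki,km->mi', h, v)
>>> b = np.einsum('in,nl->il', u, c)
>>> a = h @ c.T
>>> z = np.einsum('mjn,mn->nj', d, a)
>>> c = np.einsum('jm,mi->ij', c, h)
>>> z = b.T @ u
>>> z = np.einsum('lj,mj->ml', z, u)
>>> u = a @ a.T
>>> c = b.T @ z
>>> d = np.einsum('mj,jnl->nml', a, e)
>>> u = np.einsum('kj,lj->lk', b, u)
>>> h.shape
(7, 7)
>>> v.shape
(7, 31)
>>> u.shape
(7, 5)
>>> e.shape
(13, 5, 31)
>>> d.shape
(5, 7, 31)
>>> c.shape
(7, 7)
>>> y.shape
(31, 7)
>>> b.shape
(5, 7)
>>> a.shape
(7, 13)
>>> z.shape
(5, 7)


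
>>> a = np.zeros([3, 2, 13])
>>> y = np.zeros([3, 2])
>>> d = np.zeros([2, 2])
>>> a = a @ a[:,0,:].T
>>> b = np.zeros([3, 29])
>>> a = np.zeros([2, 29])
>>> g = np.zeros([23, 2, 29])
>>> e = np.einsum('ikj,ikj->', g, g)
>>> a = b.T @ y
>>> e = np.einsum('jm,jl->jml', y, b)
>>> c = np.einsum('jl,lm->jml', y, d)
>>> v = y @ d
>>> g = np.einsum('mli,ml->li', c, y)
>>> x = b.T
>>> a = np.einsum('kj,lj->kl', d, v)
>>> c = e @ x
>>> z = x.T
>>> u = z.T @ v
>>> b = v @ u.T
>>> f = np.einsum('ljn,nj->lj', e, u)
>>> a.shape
(2, 3)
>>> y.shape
(3, 2)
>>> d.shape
(2, 2)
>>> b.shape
(3, 29)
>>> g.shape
(2, 2)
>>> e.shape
(3, 2, 29)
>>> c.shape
(3, 2, 3)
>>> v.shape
(3, 2)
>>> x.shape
(29, 3)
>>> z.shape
(3, 29)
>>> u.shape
(29, 2)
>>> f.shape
(3, 2)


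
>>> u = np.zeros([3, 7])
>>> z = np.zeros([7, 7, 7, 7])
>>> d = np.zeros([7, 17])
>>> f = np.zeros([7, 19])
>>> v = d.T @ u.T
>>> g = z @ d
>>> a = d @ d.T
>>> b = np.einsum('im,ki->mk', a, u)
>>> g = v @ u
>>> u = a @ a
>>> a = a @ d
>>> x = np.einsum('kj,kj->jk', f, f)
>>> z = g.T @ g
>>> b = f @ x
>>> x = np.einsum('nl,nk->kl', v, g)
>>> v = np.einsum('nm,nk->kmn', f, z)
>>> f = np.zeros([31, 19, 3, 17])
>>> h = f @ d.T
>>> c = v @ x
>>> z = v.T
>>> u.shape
(7, 7)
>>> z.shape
(7, 19, 7)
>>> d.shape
(7, 17)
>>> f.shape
(31, 19, 3, 17)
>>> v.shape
(7, 19, 7)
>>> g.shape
(17, 7)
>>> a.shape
(7, 17)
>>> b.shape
(7, 7)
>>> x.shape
(7, 3)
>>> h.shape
(31, 19, 3, 7)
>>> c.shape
(7, 19, 3)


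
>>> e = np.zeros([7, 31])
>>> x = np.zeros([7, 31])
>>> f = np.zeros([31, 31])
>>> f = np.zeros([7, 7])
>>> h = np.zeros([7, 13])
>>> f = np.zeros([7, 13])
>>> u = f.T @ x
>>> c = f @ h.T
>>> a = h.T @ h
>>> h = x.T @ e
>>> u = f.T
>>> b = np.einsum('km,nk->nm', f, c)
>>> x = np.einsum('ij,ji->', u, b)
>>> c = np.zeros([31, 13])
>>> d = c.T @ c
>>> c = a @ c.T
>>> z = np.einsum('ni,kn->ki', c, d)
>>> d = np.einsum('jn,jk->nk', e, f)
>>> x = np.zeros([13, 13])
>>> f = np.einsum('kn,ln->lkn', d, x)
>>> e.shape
(7, 31)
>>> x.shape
(13, 13)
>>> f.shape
(13, 31, 13)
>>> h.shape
(31, 31)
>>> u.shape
(13, 7)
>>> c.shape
(13, 31)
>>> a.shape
(13, 13)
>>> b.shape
(7, 13)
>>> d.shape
(31, 13)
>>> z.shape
(13, 31)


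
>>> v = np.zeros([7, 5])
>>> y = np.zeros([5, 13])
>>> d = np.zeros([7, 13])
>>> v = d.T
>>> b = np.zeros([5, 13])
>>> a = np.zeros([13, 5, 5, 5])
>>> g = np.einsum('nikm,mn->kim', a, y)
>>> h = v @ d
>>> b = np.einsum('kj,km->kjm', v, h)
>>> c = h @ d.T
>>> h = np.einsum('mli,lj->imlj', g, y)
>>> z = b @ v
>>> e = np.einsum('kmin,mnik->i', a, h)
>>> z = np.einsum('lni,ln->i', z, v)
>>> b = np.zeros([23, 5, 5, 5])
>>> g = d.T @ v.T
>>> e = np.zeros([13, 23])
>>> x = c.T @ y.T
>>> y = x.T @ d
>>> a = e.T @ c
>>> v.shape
(13, 7)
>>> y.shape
(5, 13)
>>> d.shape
(7, 13)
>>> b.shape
(23, 5, 5, 5)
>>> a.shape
(23, 7)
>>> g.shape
(13, 13)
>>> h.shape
(5, 5, 5, 13)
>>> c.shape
(13, 7)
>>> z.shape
(7,)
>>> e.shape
(13, 23)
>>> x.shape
(7, 5)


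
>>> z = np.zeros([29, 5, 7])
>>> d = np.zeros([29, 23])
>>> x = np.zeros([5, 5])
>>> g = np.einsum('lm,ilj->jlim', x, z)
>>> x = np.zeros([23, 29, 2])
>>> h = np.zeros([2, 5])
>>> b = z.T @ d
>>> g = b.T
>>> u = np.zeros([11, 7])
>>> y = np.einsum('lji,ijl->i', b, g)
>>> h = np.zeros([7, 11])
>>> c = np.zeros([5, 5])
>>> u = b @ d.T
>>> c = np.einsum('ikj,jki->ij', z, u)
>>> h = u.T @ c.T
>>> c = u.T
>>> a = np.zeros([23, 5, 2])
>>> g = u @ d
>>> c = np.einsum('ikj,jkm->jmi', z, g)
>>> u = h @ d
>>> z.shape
(29, 5, 7)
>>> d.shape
(29, 23)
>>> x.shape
(23, 29, 2)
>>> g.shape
(7, 5, 23)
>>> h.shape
(29, 5, 29)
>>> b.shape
(7, 5, 23)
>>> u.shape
(29, 5, 23)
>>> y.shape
(23,)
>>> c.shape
(7, 23, 29)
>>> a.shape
(23, 5, 2)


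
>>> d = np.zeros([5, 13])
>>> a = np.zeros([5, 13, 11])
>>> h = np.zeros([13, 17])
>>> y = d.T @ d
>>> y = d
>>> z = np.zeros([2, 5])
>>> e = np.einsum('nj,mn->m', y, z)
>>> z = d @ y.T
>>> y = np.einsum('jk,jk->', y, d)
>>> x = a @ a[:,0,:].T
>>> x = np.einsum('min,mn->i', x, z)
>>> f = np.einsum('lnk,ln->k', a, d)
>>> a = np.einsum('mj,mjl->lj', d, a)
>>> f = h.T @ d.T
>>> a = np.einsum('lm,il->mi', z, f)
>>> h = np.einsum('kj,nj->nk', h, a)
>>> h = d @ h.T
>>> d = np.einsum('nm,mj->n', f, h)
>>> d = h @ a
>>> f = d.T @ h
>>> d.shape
(5, 17)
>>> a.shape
(5, 17)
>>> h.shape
(5, 5)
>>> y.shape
()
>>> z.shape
(5, 5)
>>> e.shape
(2,)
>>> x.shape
(13,)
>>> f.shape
(17, 5)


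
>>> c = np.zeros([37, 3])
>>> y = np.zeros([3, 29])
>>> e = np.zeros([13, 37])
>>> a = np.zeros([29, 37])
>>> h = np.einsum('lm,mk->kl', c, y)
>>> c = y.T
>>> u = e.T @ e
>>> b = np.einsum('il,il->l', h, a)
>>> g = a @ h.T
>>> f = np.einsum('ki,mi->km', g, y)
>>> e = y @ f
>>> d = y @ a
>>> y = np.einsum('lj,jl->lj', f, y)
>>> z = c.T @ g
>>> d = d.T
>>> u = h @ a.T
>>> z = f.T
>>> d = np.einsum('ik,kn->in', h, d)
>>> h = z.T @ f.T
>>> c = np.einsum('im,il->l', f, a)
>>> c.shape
(37,)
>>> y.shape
(29, 3)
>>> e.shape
(3, 3)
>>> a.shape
(29, 37)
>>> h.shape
(29, 29)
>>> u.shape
(29, 29)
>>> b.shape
(37,)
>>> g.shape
(29, 29)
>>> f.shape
(29, 3)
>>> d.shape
(29, 3)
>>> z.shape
(3, 29)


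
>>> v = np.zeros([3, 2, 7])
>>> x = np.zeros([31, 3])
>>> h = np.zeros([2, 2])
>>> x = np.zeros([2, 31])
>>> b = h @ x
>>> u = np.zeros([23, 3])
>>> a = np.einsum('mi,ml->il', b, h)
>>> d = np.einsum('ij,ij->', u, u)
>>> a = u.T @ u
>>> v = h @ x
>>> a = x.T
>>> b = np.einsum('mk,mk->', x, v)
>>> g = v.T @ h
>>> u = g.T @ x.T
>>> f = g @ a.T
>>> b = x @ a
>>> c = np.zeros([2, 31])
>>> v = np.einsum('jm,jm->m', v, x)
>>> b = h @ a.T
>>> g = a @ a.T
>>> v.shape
(31,)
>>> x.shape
(2, 31)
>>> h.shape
(2, 2)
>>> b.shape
(2, 31)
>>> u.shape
(2, 2)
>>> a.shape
(31, 2)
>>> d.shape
()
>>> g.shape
(31, 31)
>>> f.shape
(31, 31)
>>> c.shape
(2, 31)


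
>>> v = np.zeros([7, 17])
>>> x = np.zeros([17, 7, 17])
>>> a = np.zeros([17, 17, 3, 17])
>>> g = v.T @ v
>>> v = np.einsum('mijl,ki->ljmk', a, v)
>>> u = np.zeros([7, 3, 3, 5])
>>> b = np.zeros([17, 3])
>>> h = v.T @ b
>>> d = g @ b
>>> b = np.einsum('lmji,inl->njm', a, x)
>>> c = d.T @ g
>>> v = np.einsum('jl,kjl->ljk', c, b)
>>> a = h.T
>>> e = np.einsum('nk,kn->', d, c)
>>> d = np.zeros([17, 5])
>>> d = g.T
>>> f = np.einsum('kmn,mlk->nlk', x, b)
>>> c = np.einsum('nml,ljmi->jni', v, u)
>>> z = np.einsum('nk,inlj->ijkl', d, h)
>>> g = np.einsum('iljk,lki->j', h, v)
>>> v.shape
(17, 3, 7)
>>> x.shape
(17, 7, 17)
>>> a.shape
(3, 3, 17, 7)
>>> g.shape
(3,)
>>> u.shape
(7, 3, 3, 5)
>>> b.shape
(7, 3, 17)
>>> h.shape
(7, 17, 3, 3)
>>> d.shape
(17, 17)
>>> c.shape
(3, 17, 5)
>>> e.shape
()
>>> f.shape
(17, 3, 17)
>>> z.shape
(7, 3, 17, 3)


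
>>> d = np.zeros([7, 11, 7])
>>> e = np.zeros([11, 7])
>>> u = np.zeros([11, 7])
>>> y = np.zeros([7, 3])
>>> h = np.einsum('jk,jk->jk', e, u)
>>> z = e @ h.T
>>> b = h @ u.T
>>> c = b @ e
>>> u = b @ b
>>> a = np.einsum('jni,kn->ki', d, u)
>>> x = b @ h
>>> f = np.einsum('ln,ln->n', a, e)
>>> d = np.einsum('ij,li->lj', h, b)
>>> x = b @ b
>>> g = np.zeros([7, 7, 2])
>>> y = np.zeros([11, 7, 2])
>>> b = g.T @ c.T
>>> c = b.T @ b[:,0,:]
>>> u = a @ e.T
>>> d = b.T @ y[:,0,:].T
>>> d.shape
(11, 7, 11)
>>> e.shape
(11, 7)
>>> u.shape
(11, 11)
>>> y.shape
(11, 7, 2)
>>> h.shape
(11, 7)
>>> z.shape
(11, 11)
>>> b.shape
(2, 7, 11)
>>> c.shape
(11, 7, 11)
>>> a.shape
(11, 7)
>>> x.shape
(11, 11)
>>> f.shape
(7,)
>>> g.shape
(7, 7, 2)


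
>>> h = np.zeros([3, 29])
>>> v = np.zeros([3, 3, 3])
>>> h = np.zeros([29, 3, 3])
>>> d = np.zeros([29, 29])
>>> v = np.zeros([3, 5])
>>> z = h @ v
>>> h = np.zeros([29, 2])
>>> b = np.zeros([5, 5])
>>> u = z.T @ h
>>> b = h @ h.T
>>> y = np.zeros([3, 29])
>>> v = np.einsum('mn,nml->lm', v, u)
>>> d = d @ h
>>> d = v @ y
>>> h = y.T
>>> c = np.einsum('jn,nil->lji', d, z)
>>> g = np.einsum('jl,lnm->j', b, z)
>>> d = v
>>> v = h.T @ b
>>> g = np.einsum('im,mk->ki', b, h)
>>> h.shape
(29, 3)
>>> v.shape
(3, 29)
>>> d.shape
(2, 3)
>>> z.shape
(29, 3, 5)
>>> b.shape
(29, 29)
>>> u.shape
(5, 3, 2)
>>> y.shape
(3, 29)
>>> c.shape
(5, 2, 3)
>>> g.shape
(3, 29)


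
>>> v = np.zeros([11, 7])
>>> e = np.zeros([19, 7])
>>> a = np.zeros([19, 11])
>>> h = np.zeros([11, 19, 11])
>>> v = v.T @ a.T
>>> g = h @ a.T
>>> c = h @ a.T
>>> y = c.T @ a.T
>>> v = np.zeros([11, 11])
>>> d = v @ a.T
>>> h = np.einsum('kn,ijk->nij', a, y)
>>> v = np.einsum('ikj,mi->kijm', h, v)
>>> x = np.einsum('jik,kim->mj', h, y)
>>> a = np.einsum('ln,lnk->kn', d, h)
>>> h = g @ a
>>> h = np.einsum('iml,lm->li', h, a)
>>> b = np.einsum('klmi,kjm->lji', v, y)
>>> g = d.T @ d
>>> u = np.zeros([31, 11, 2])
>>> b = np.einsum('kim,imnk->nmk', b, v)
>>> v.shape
(19, 11, 19, 11)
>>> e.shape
(19, 7)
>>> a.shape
(19, 19)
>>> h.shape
(19, 11)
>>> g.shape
(19, 19)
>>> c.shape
(11, 19, 19)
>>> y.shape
(19, 19, 19)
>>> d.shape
(11, 19)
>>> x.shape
(19, 11)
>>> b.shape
(19, 11, 11)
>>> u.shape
(31, 11, 2)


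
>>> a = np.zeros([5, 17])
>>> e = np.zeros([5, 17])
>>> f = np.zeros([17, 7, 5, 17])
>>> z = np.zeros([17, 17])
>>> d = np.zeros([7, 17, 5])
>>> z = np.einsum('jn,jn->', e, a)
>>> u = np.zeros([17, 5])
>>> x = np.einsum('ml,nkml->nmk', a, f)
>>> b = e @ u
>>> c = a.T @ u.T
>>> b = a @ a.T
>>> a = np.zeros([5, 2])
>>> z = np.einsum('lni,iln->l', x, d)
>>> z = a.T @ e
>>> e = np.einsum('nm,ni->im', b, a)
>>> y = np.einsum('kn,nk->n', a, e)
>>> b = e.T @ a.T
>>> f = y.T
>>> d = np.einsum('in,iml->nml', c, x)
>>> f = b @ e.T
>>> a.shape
(5, 2)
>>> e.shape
(2, 5)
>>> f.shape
(5, 2)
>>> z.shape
(2, 17)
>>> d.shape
(17, 5, 7)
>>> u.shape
(17, 5)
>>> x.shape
(17, 5, 7)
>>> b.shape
(5, 5)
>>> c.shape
(17, 17)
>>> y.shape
(2,)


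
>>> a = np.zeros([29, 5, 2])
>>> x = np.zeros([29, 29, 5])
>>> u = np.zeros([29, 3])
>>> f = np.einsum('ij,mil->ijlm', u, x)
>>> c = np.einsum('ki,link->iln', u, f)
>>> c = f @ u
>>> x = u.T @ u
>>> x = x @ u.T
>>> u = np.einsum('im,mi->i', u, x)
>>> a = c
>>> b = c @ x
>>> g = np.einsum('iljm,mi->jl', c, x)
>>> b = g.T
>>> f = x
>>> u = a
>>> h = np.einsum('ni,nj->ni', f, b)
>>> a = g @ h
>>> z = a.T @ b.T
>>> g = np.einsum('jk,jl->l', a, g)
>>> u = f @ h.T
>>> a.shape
(5, 29)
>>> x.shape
(3, 29)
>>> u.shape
(3, 3)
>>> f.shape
(3, 29)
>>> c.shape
(29, 3, 5, 3)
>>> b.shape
(3, 5)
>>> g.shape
(3,)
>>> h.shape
(3, 29)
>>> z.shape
(29, 3)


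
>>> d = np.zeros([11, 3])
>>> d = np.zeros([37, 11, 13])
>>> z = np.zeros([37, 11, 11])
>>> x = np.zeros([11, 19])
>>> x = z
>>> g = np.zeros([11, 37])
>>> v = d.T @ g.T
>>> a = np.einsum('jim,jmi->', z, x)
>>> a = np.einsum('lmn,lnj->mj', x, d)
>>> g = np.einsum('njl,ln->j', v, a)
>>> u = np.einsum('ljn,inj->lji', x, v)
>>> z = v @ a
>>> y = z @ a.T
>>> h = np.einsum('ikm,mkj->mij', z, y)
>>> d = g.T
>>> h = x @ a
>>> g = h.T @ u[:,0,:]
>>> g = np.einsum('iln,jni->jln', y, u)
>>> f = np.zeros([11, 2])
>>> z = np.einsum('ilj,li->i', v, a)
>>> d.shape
(11,)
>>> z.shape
(13,)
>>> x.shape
(37, 11, 11)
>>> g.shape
(37, 11, 11)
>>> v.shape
(13, 11, 11)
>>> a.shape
(11, 13)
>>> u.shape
(37, 11, 13)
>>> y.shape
(13, 11, 11)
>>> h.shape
(37, 11, 13)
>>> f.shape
(11, 2)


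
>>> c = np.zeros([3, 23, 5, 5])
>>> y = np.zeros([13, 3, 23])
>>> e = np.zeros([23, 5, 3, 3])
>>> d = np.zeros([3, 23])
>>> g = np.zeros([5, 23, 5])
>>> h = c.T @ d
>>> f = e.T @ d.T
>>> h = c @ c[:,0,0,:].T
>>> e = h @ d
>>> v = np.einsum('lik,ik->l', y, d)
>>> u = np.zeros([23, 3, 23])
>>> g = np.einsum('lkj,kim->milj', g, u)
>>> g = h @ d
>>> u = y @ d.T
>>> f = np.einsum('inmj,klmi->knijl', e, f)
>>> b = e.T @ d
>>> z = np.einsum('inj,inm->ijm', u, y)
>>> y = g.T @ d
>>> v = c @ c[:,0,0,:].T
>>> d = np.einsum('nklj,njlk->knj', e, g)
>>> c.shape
(3, 23, 5, 5)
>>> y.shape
(23, 5, 23, 23)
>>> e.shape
(3, 23, 5, 23)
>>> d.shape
(23, 3, 23)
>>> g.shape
(3, 23, 5, 23)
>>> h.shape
(3, 23, 5, 3)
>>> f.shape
(3, 23, 3, 23, 3)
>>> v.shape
(3, 23, 5, 3)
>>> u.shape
(13, 3, 3)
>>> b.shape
(23, 5, 23, 23)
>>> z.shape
(13, 3, 23)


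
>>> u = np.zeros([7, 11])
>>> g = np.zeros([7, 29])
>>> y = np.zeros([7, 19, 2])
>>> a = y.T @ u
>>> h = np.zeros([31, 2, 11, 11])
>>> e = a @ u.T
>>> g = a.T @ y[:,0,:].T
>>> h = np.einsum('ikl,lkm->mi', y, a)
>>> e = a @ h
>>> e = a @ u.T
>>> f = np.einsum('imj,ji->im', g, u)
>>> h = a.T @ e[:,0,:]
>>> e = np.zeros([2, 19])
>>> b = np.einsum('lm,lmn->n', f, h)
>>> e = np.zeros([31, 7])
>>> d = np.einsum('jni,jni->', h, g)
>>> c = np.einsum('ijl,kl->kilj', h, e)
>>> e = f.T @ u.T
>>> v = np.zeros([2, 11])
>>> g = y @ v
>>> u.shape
(7, 11)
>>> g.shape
(7, 19, 11)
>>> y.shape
(7, 19, 2)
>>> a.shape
(2, 19, 11)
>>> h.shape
(11, 19, 7)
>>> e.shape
(19, 7)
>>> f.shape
(11, 19)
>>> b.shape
(7,)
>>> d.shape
()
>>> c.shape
(31, 11, 7, 19)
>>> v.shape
(2, 11)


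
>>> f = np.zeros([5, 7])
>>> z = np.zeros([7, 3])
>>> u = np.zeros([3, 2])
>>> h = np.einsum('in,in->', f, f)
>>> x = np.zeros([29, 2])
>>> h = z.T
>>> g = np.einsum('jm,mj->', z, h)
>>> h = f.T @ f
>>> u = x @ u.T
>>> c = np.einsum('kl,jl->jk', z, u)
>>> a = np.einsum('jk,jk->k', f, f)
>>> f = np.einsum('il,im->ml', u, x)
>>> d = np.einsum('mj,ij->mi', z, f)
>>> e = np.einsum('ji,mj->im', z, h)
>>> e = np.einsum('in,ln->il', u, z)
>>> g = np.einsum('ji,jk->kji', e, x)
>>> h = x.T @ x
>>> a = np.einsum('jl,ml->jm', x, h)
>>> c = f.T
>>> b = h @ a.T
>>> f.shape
(2, 3)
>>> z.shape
(7, 3)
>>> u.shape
(29, 3)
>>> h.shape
(2, 2)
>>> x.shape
(29, 2)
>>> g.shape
(2, 29, 7)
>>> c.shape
(3, 2)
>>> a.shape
(29, 2)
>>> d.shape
(7, 2)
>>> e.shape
(29, 7)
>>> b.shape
(2, 29)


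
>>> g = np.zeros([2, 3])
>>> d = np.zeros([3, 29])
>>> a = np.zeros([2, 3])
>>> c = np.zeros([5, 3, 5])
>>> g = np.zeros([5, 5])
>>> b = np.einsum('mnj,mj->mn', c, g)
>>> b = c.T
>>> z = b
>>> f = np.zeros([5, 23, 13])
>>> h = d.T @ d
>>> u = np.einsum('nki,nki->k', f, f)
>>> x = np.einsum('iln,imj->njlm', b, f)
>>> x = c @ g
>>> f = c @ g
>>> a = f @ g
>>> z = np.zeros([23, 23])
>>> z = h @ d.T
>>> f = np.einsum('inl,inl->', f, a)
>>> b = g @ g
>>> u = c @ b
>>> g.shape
(5, 5)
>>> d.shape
(3, 29)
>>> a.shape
(5, 3, 5)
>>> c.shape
(5, 3, 5)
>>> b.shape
(5, 5)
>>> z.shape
(29, 3)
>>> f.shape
()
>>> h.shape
(29, 29)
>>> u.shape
(5, 3, 5)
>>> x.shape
(5, 3, 5)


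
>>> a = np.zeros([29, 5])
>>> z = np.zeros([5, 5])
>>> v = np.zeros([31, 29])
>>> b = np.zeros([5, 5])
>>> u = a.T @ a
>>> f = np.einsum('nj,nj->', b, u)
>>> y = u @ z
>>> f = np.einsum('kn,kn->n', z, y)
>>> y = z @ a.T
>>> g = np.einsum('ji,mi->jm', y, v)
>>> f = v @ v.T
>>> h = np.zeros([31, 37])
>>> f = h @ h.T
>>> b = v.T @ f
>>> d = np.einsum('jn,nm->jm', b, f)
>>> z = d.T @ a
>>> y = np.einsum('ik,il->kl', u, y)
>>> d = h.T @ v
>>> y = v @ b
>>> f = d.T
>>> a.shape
(29, 5)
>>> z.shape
(31, 5)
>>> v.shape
(31, 29)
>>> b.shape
(29, 31)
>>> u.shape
(5, 5)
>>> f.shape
(29, 37)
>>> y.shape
(31, 31)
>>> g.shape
(5, 31)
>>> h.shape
(31, 37)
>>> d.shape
(37, 29)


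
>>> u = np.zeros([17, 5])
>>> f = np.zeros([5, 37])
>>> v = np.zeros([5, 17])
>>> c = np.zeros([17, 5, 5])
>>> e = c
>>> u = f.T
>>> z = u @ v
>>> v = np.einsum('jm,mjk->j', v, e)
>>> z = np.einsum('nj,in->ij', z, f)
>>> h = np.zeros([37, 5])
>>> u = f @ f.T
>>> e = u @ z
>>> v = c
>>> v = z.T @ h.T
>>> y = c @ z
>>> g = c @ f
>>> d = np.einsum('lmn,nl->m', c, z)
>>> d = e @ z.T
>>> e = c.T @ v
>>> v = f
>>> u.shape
(5, 5)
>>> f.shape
(5, 37)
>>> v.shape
(5, 37)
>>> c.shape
(17, 5, 5)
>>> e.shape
(5, 5, 37)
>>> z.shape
(5, 17)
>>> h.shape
(37, 5)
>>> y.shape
(17, 5, 17)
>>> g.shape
(17, 5, 37)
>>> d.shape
(5, 5)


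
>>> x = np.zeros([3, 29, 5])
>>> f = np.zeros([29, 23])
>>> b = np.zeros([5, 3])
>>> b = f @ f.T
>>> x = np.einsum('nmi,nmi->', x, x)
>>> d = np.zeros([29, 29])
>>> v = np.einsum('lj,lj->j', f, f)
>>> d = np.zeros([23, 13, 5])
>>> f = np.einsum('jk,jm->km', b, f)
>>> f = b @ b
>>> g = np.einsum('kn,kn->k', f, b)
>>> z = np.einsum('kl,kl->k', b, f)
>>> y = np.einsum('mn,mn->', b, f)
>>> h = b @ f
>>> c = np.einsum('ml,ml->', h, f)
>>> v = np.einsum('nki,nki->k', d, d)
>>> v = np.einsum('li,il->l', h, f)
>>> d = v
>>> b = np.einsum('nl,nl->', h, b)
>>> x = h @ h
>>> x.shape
(29, 29)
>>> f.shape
(29, 29)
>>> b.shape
()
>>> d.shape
(29,)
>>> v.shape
(29,)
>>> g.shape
(29,)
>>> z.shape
(29,)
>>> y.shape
()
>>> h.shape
(29, 29)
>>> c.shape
()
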